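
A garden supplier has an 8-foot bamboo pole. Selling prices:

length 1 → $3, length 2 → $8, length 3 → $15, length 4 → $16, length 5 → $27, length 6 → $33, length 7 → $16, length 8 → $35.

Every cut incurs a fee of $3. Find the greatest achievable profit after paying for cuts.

39

Let v[k] be the best obtainable value from length k. For each k, try every first piece i and keep the best of price[i] + v[k−i] minus the 3 cut fee when i<k.
v[1] = 3
v[2] = max(3+3-3, 8+0) = 8
v[3] = max(3+8-3, 8+3-3, 15+0) = 15
v[4] = max(3+15-3, 8+8-3, 15+3-3, 16+0) = 16
v[5] = max(3+16-3, 8+15-3, 15+8-3, 16+3-3, 27+0) = 27
v[6] = max(3+27-3, 8+16-3, 15+15-3, 16+8-3, 27+3-3, 33+0) = 33
v[7] = max(3+33-3, 8+27-3, 15+16-3, …, 33+3-3, 16+0) = 33
v[8] = max(3+33-3, 8+33-3, 15+27-3, …, 16+3-3, 35+0) = 39
One optimal plan: pieces 5 + 3 (1 cut) → $42 − $3 = $39.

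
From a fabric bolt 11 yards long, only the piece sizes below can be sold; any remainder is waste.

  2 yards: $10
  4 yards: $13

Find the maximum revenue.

Consider every possible first cut. r[k] is the best of p[i]+r[k−i] over all sellable i≤k.
r[1] = 0
r[2] = 10
r[3] = 10
r[4] = 20  (first piece 2, then r[2]=10)
r[5] = 20
r[6] = 30  (first piece 2, then r[4]=20)
r[7] = 30
r[8] = 40  (first piece 2, then r[6]=30)
r[9] = 40
r[10] = 50  (first piece 2, then r[8]=40)
r[11] = 50
One optimal cutting: pieces 2 + 2 + 2 + 2 + 2 with 1 yard of scrap → $50.

50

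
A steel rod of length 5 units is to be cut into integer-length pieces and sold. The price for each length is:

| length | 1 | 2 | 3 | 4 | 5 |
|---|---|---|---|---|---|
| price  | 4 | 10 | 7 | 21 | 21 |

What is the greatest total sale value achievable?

25

Build R[k] bottom-up: R[k] = max over allowed piece i of (p[i] + R[k−i]).
R[1] = 4
R[2] = max(4+4, 10+0) = 10
R[3] = max(4+10, 10+4, 7+0) = 14
R[4] = max(4+14, 10+10, 7+4, 21+0) = 21
R[5] = max(4+21, 10+14, 7+10, 21+4, 21+0) = 25
One optimal cutting: 4 + 1 → $21 + $4 = $25.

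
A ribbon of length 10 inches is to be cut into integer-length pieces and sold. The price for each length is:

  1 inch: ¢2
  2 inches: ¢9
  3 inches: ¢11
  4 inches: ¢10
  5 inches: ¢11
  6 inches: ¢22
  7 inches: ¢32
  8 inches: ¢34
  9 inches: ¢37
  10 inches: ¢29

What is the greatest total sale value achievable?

45

Consider every possible first cut. v[k] is the best of p[i]+v[k−i] over all sellable i≤k.
v[1] = 2
v[2] = max(2+2, 9+0) = 9
v[3] = max(2+9, 9+2, 11+0) = 11
v[4] = max(2+11, 9+9, 11+2, 10+0) = 18
v[5] = max(2+18, 9+11, 11+9, 10+2, 11+0) = 20
v[6] = max(2+20, 9+18, 11+11, 10+9, 11+2, 22+0) = 27
v[7] = max(2+27, 9+20, 11+18, …, 22+2, 32+0) = 32
v[8] = max(2+32, 9+27, 11+20, …, 32+2, 34+0) = 36
v[9] = max(2+36, 9+32, 11+27, …, 34+2, 37+0) = 41
v[10] = max(2+41, 9+36, 11+32, …, 37+2, 29+0) = 45
One optimal cutting: 2 + 2 + 2 + 2 + 2 → ¢9 + ¢9 + ¢9 + ¢9 + ¢9 = ¢45.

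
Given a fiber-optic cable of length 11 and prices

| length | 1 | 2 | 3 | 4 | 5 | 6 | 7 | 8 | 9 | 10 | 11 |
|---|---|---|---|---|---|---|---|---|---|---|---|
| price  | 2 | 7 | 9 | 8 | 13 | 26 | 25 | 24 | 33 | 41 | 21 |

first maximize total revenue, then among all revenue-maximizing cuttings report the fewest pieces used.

Let r[k] be the best obtainable value from length k. For each k, try every first piece i and keep the best of price[i] + r[k−i].
r[1] = 2
r[2] = max(2+2, 7+0) = 7
r[3] = max(2+7, 7+2, 9+0) = 9
r[4] = max(2+9, 7+7, 9+2, 8+0) = 14
r[5] = max(2+14, 7+9, 9+7, 8+2, 13+0) = 16
r[6] = max(2+16, 7+14, 9+9, 8+7, 13+2, 26+0) = 26
r[7] = max(2+26, 7+16, 9+14, …, 26+2, 25+0) = 28
r[8] = max(2+28, 7+26, 9+16, …, 25+2, 24+0) = 33
r[9] = max(2+33, 7+28, 9+26, …, 24+2, 33+0) = 35
r[10] = max(2+35, 7+33, 9+28, …, 33+2, 41+0) = 41
r[11] = max(2+41, 7+35, 9+33, …, 41+2, 21+0) = 43
Maximum revenue is $43.
Now minimize piece count subject to staying optimal: for each k, pieces[k] = 1 + min over i with p[i]+r[k−i]=r[k] of pieces[k−i].
pieces[8] = 2
pieces[9] = 2
pieces[10] = 1
pieces[11] = 2

2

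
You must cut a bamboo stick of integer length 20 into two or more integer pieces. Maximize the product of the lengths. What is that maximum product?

1458

Fill g[k] for k=2..20: at each k try every first piece i and multiply by the better of (k−i) uncut or g[k−i].
g[2] = 1*max(1,0) = 1*1 = 1
g[3] = max(1*2, 2*1) = 2
g[4] = max(1*3, 2*2, 3*1) = 4
g[5] = max(1*4, 2*3, 3*2, 4*1) = 6
g[6] = max(1*6, 2*4, 3*3, 4*2, 5*1) = 9
g[7] = max(1*9, 2*6, 3*4, 4*3, 5*2, 6*1) = 12
g[8] = max(1*12, 2*9, 3*6, …, 6*2, 7*1) = 18
g[9] = max(1*18, 2*12, 3*9, …, 7*2, 8*1) = 27
g[10] = max(1*27, 2*18, 3*12, …, 8*2, 9*1) = 36
g[11] = max(1*36, 2*27, 3*18, …, 9*2, 10*1) = 54
g[12] = max(1*54, 2*36, 3*27, …, 10*2, 11*1) = 81
g[13] = max(1*81, 2*54, 3*36, …, 11*2, 12*1) = 108
g[14] = max(1*108, 2*81, 3*54, …, 12*2, 13*1) = 162
g[15] = max(1*162, 2*108, 3*81, …, 13*2, 14*1) = 243
g[16] = max(1*243, 2*162, 3*108, …, 14*2, 15*1) = 324
g[17] = max(1*324, 2*243, 3*162, …, 15*2, 16*1) = 486
g[18] = max(1*486, 2*324, 3*243, …, 16*2, 17*1) = 729
g[19] = max(1*729, 2*486, 3*324, …, 17*2, 18*1) = 972
g[20] = max(1*972, 2*729, 3*486, …, 18*2, 19*1) = 1458
One optimal split: 3 + 3 + 3 + 3 + 3 + 3 + 2; product 3*3*3*3*3*3*2 = 1458.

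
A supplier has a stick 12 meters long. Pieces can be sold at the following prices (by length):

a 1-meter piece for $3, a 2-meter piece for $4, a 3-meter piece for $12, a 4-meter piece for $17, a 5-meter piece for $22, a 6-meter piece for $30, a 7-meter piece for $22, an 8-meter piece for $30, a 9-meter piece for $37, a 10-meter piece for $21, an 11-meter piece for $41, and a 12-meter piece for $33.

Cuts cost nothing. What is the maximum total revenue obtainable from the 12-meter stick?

60

Consider every possible first cut. R[k] is the best of p[i]+R[k−i] over all sellable i≤k.
R[1] = 3
R[2] = max(3+3, 4+0) = 6
R[3] = max(3+6, 4+3, 12+0) = 12
R[4] = max(3+12, 4+6, 12+3, 17+0) = 17
R[5] = max(3+17, 4+12, 12+6, 17+3, 22+0) = 22
R[6] = max(3+22, 4+17, 12+12, 17+6, 22+3, 30+0) = 30
R[7] = max(3+30, 4+22, 12+17, …, 30+3, 22+0) = 33
R[8] = max(3+33, 4+30, 12+22, …, 22+3, 30+0) = 36
R[9] = max(3+36, 4+33, 12+30, …, 30+3, 37+0) = 42
R[10] = max(3+42, 4+36, 12+33, …, 37+3, 21+0) = 47
R[11] = max(3+47, 4+42, 12+36, …, 21+3, 41+0) = 52
R[12] = max(3+52, 4+47, 12+42, …, 41+3, 33+0) = 60
One optimal cutting: 6 + 6 → $30 + $30 = $60.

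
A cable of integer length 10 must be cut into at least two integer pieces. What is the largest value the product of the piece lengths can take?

Define P[k] = max over 1≤i<k of i · max(k−i, P[k−i]); the inner max lets the remainder stay uncut if that's better.
Small cases: P[2]=1, P[3]=2.
P[4] = 2·max(2,1) = 2·2 = 4
P[5] = 2·max(3,2) = 2·3 = 6
P[6] = 3·max(3,2) = 3·3 = 9
P[7] = 2·max(5,6) = 2·6 = 12
P[8] = 2·max(6,9) = 2·9 = 18
P[9] = 3·max(6,9) = 3·9 = 27
P[10] = 2·max(8,18) = 2·18 = 36
One optimal split: 3 + 3 + 2 + 2; product 3·3·2·2 = 36.

36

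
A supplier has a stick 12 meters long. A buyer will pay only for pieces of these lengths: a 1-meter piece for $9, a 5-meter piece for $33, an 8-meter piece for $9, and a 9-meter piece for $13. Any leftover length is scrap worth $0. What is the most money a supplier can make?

Build r[k] bottom-up: r[k] = max over allowed piece i of (p[i] + r[k−i]).
r[1] = 9
r[2] = 18  (first piece 1, then r[1]=9)
r[3] = 27  (first piece 1, then r[2]=18)
r[4] = 36  (first piece 1, then r[3]=27)
r[5] = 45  (first piece 1, then r[4]=36)
r[6] = 54  (first piece 1, then r[5]=45)
r[7] = 63  (first piece 1, then r[6]=54)
r[8] = 72  (first piece 1, then r[7]=63)
r[9] = 81  (first piece 1, then r[8]=72)
r[10] = 90  (first piece 1, then r[9]=81)
r[11] = 99  (first piece 1, then r[10]=90)
r[12] = 108  (first piece 1, then r[11]=99)
One optimal cutting: 1 + 1 + 1 + 1 + 1 + 1 + 1 + 1 + 1 + 1 + 1 + 1 → $108.

108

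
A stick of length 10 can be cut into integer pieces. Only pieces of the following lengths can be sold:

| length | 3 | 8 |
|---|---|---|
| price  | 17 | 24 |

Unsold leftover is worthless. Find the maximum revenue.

Build r[k] bottom-up: r[k] = max over allowed piece i of (p[i] + r[k−i]).
r[1] = 0
r[2] = 0
r[3] = 17
r[4] = 17
r[5] = 17
r[6] = 34  (first piece 3, then r[3]=17)
r[7] = 34
r[8] = 34
r[9] = 51  (first piece 3, then r[6]=34)
r[10] = 51
One optimal cutting: pieces 3 + 3 + 3 with 1 unit of scrap → 51.

51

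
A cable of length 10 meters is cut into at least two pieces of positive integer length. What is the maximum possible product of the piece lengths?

36

Define g[k] = max over 1≤i<k of i · max(k−i, g[k−i]); the inner max lets the remainder stay uncut if that's better.
g[2] = 1*max(1,0) = 1*1 = 1
g[3] = 1*max(2,1) = 1*2 = 2
g[4] = 2*max(2,1) = 2*2 = 4
g[5] = 2*max(3,2) = 2*3 = 6
g[6] = 3*max(3,2) = 3*3 = 9
g[7] = 2*max(5,6) = 2*6 = 12
g[8] = 2*max(6,9) = 2*9 = 18
g[9] = 3*max(6,9) = 3*9 = 27
g[10] = 2*max(8,18) = 2*18 = 36
One optimal split: 3 + 3 + 2 + 2; product 3*3*2*2 = 36.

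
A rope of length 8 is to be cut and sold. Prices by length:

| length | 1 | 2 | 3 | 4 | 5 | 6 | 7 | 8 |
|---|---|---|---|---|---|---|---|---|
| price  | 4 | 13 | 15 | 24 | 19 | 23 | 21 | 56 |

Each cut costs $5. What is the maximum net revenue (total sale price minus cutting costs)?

56

Let v[k] be the best obtainable value from length k. For each k, try every first piece i and keep the best of price[i] + v[k−i] minus the 5 cut fee when i<k.
v[1] = 4
v[2] = max(4+4-5, 13+0) = 13
v[3] = max(4+13-5, 13+4-5, 15+0) = 15
v[4] = max(4+15-5, 13+13-5, 15+4-5, 24+0) = 24
v[5] = max(4+24-5, 13+15-5, 15+13-5, 24+4-5, 19+0) = 23
v[6] = max(4+23-5, 13+24-5, 15+15-5, 24+13-5, 19+4-5, 23+0) = 32
v[7] = max(4+32-5, 13+23-5, 15+24-5, …, 23+4-5, 21+0) = 34
v[8] = max(4+34-5, 13+32-5, 15+23-5, …, 21+4-5, 56+0) = 56
Best is to make no cuts and sell whole for $56.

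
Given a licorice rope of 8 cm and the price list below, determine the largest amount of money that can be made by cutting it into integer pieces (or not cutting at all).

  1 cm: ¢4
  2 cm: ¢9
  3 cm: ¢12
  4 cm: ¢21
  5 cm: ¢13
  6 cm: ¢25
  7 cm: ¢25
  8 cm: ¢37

42

Consider every possible first cut. best[k] is the best of p[i]+best[k−i] over all sellable i≤k.
best[1] = 4
best[2] = max(4+4, 9+0) = 9
best[3] = max(4+9, 9+4, 12+0) = 13
best[4] = max(4+13, 9+9, 12+4, 21+0) = 21
best[5] = max(4+21, 9+13, 12+9, 21+4, 13+0) = 25
best[6] = max(4+25, 9+21, 12+13, 21+9, 13+4, 25+0) = 30
best[7] = max(4+30, 9+25, 12+21, …, 25+4, 25+0) = 34
best[8] = max(4+34, 9+30, 12+25, …, 25+4, 37+0) = 42
One optimal cutting: 4 + 4 → ¢21 + ¢21 = ¢42.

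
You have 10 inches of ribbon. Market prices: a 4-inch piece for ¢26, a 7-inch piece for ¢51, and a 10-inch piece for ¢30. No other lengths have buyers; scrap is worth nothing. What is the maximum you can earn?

52

Let r[k] be the best obtainable value from length k. For each k, try every first piece i and keep the best of price[i] + r[k−i].
r[1] = 0
r[2] = 0
r[3] = 0
r[4] = 26
r[5] = 26
r[6] = 26
r[7] = 51
r[8] = 52  (first piece 4, then r[4]=26)
r[9] = 52
r[10] = 52
One optimal cutting: pieces 4 + 4 with 2 inches of scrap → ¢52.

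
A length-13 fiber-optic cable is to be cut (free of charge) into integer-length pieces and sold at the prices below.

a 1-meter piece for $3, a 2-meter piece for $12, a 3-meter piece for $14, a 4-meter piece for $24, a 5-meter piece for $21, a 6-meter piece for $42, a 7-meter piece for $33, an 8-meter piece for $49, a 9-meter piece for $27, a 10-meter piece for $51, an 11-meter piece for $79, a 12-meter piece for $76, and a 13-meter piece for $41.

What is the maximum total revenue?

Let R[k] be the best obtainable value from length k. For each k, try every first piece i and keep the best of price[i] + R[k−i].
R[1] = 3
R[2] = 12
R[3] = 15  (first piece 1, then R[2]=12)
R[4] = 24  (first piece 2, then R[2]=12)
R[5] = 27  (first piece 1, then R[4]=24)
R[6] = 42
R[7] = 45  (first piece 1, then R[6]=42)
R[8] = 54  (first piece 2, then R[6]=42)
R[9] = 57  (first piece 1, then R[8]=54)
R[10] = 66  (first piece 2, then R[8]=54)
R[11] = 79
R[12] = 84  (first piece 6, then R[6]=42)
R[13] = 91  (first piece 2, then R[11]=79)
One optimal cutting: 11 + 2 → $79 + $12 = $91.

91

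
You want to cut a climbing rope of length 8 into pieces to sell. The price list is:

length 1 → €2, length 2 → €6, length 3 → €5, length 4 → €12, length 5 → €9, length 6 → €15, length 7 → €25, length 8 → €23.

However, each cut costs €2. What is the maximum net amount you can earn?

Consider every possible first cut. r[k] is the best of p[i]+r[k−i] over all sellable i≤k, charging 2 whenever i<k.
r[1] = 2
r[2] = max(2+2-2, 6+0) = 6
r[3] = max(2+6-2, 6+2-2, 5+0) = 6
r[4] = max(2+6-2, 6+6-2, 5+2-2, 12+0) = 12
r[5] = max(2+12-2, 6+6-2, 5+6-2, 12+2-2, 9+0) = 12
r[6] = max(2+12-2, 6+12-2, 5+6-2, 12+6-2, 9+2-2, 15+0) = 16
r[7] = max(2+16-2, 6+12-2, 5+12-2, …, 15+2-2, 25+0) = 25
r[8] = max(2+25-2, 6+16-2, 5+12-2, …, 25+2-2, 23+0) = 25
One optimal plan: pieces 7 + 1 (1 cut) → €27 − €2 = €25.

25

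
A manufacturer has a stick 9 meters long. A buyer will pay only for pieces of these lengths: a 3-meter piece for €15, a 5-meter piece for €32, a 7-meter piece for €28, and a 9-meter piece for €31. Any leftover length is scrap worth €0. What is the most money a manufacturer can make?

Let f[k] be the best obtainable value from length k. For each k, try every first piece i and keep the best of price[i] + f[k−i].
f[1] = 0
f[2] = 0
f[3] = 15
f[4] = 15
f[5] = 32
f[6] = 32
f[7] = 32
f[8] = 47  (first piece 3, then f[5]=32)
f[9] = 47
One optimal cutting: pieces 5 + 3 with 1 meter of scrap → €47.

47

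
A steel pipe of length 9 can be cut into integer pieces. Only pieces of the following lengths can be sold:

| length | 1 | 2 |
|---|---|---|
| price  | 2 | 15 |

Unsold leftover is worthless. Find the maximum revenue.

62

Build r[k] bottom-up: r[k] = max over allowed piece i of (p[i] + r[k−i]).
r[1] = 2
r[2] = 15
r[3] = 17  (first piece 1, then r[2]=15)
r[4] = 30  (first piece 2, then r[2]=15)
r[5] = 32  (first piece 1, then r[4]=30)
r[6] = 45  (first piece 2, then r[4]=30)
r[7] = 47  (first piece 1, then r[6]=45)
r[8] = 60  (first piece 2, then r[6]=45)
r[9] = 62  (first piece 1, then r[8]=60)
One optimal cutting: 2 + 2 + 2 + 2 + 1 → $62.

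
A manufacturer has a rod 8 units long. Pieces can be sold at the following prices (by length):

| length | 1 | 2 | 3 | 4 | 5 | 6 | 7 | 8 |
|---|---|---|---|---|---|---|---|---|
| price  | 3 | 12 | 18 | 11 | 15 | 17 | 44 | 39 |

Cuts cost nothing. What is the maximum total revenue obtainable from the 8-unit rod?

Consider every possible first cut. R[k] is the best of p[i]+R[k−i] over all sellable i≤k.
R[1] = 3
R[2] = max(3+3, 12+0) = 12
R[3] = max(3+12, 12+3, 18+0) = 18
R[4] = max(3+18, 12+12, 18+3, 11+0) = 24
R[5] = max(3+24, 12+18, 18+12, 11+3, 15+0) = 30
R[6] = max(3+30, 12+24, 18+18, 11+12, 15+3, 17+0) = 36
R[7] = max(3+36, 12+30, 18+24, …, 17+3, 44+0) = 44
R[8] = max(3+44, 12+36, 18+30, …, 44+3, 39+0) = 48
One optimal cutting: 2 + 2 + 2 + 2 → 12 + 12 + 12 + 12 = 48.

48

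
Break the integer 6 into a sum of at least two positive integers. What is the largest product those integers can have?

9

Fill g[k] for k=2..6: at each k try every first piece i and multiply by the better of (k−i) uncut or g[k−i].
g[2] = 1·max(1,0) = 1·1 = 1
g[3] = max(1·2, 2·1) = 2
g[4] = max(1·3, 2·2, 3·1) = 4
g[5] = max(1·4, 2·3, 3·2, 4·1) = 6
g[6] = max(1·6, 2·4, 3·3, 4·2, 5·1) = 9
One optimal split: 3 + 3; product 3·3 = 9.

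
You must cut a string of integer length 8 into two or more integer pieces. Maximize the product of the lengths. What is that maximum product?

Let P[k] be the best product for length k (with at least one cut). For each first piece i, the rest contributes max(k−i, P[k−i]).
P[2] = 1·max(1,0) = 1·1 = 1
P[3] = 1·max(2,1) = 1·2 = 2
P[4] = 2·max(2,1) = 2·2 = 4
P[5] = 2·max(3,2) = 2·3 = 6
P[6] = 3·max(3,2) = 3·3 = 9
P[7] = 2·max(5,6) = 2·6 = 12
P[8] = 2·max(6,9) = 2·9 = 18
One optimal split: 3 + 3 + 2; product 3·3·2 = 18.

18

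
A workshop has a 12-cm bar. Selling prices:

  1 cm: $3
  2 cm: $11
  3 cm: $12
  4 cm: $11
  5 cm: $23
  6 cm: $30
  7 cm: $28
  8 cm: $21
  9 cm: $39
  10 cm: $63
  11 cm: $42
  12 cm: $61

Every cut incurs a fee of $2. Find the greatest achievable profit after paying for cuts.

72

Consider every possible first cut. net[k] is the best of p[i]+net[k−i] over all sellable i≤k, charging 2 whenever i<k.
net[1] = 3
net[2] = max(3+3-2, 11+0) = 11
net[3] = max(3+11-2, 11+3-2, 12+0) = 12
net[4] = max(3+12-2, 11+11-2, 12+3-2, 11+0) = 20
net[5] = max(3+20-2, 11+12-2, 12+11-2, 11+3-2, 23+0) = 23
net[6] = max(3+23-2, 11+20-2, 12+12-2, 11+11-2, 23+3-2, 30+0) = 30
net[7] = max(3+30-2, 11+23-2, 12+20-2, …, 30+3-2, 28+0) = 32
net[8] = max(3+32-2, 11+30-2, 12+23-2, …, 28+3-2, 21+0) = 39
net[9] = max(3+39-2, 11+32-2, 12+30-2, …, 21+3-2, 39+0) = 41
net[10] = max(3+41-2, 11+39-2, 12+32-2, …, 39+3-2, 63+0) = 63
net[11] = max(3+63-2, 11+41-2, 12+39-2, …, 63+3-2, 42+0) = 64
net[12] = max(3+64-2, 11+63-2, 12+41-2, …, 42+3-2, 61+0) = 72
One optimal plan: pieces 10 + 2 (1 cut) → $74 − $2 = $72.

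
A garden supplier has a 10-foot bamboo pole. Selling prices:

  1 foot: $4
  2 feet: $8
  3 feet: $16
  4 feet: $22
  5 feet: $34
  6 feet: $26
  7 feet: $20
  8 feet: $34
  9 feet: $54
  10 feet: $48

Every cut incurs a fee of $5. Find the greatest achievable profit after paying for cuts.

63

Build r[k] bottom-up: r[k] = max over allowed piece i of (p[i] + r[k−i]) − 5 per cut.
r[1] = 4
r[2] = max(4+4-5, 8+0) = 8
r[3] = max(4+8-5, 8+4-5, 16+0) = 16
r[4] = max(4+16-5, 8+8-5, 16+4-5, 22+0) = 22
r[5] = max(4+22-5, 8+16-5, 16+8-5, 22+4-5, 34+0) = 34
r[6] = max(4+34-5, 8+22-5, 16+16-5, 22+8-5, 34+4-5, 26+0) = 33
r[7] = max(4+33-5, 8+34-5, 16+22-5, …, 26+4-5, 20+0) = 37
r[8] = max(4+37-5, 8+33-5, 16+34-5, …, 20+4-5, 34+0) = 45
r[9] = max(4+45-5, 8+37-5, 16+33-5, …, 34+4-5, 54+0) = 54
r[10] = max(4+54-5, 8+45-5, 16+37-5, …, 54+4-5, 48+0) = 63
One optimal plan: pieces 5 + 5 (1 cut) → $68 − $5 = $63.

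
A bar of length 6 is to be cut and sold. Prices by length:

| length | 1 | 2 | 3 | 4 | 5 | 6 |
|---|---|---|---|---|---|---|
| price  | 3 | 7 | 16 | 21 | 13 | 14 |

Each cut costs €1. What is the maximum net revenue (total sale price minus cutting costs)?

31

Consider every possible first cut. net[k] is the best of p[i]+net[k−i] over all sellable i≤k, charging 1 whenever i<k.
net[1] = 3
net[2] = 7
net[3] = 16
net[4] = 21
net[5] = 23  (first piece 1, then net[4]=21)
net[6] = 31  (first piece 3, then net[3]=16)
One optimal plan: pieces 3 + 3 (1 cut) → €32 − €1 = €31.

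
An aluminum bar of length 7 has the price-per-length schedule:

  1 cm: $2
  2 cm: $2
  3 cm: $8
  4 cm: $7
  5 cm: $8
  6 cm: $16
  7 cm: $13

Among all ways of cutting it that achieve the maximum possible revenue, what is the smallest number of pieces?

2

Build r[k] bottom-up: r[k] = max over allowed piece i of (p[i] + r[k−i]).
r[1] = 2
r[2] = max(2+2, 2+0) = 4
r[3] = max(2+4, 2+2, 8+0) = 8
r[4] = max(2+8, 2+4, 8+2, 7+0) = 10
r[5] = max(2+10, 2+8, 8+4, 7+2, 8+0) = 12
r[6] = max(2+12, 2+10, 8+8, 7+4, 8+2, 16+0) = 16
r[7] = max(2+16, 2+12, 8+10, …, 16+2, 13+0) = 18
Maximum revenue is $18.
Now minimize piece count subject to staying optimal: for each k, pieces[k] = 1 + min over i with p[i]+r[k−i]=r[k] of pieces[k−i].
pieces[4] = 2
pieces[5] = 3
pieces[6] = 1
pieces[7] = 2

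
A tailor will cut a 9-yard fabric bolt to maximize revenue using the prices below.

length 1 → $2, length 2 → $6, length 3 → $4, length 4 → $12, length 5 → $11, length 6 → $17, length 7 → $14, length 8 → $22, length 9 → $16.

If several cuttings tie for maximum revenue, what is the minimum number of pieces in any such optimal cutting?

Consider every possible first cut. r[k] is the best of p[i]+r[k−i] over all sellable i≤k.
r[1] = 2
r[2] = 6
r[3] = 8  (first piece 1, then r[2]=6)
r[4] = 12  (first piece 2, then r[2]=6)
r[5] = 14  (first piece 1, then r[4]=12)
r[6] = 18  (first piece 2, then r[4]=12)
r[7] = 20  (first piece 1, then r[6]=18)
r[8] = 24  (first piece 2, then r[6]=18)
r[9] = 26  (first piece 1, then r[8]=24)
Maximum revenue is $26.
Now minimize piece count subject to staying optimal: for each k, pieces[k] = 1 + min over i with p[i]+r[k−i]=r[k] of pieces[k−i].
pieces[6] = 2
pieces[7] = 3
pieces[8] = 2
pieces[9] = 3

3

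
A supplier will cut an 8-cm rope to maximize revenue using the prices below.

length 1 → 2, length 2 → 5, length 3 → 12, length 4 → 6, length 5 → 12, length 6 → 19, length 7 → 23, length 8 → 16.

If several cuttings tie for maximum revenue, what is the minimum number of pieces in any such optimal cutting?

Build r[k] bottom-up: r[k] = max over allowed piece i of (p[i] + r[k−i]).
r[1] = 2
r[2] = max(2+2, 5+0) = 5
r[3] = max(2+5, 5+2, 12+0) = 12
r[4] = max(2+12, 5+5, 12+2, 6+0) = 14
r[5] = max(2+14, 5+12, 12+5, 6+2, 12+0) = 17
r[6] = max(2+17, 5+14, 12+12, 6+5, 12+2, 19+0) = 24
r[7] = max(2+24, 5+17, 12+14, …, 19+2, 23+0) = 26
r[8] = max(2+26, 5+24, 12+17, …, 23+2, 16+0) = 29
Maximum revenue is 29.
Now minimize piece count subject to staying optimal: for each k, pieces[k] = 1 + min over i with p[i]+r[k−i]=r[k] of pieces[k−i].
pieces[5] = 2
pieces[6] = 2
pieces[7] = 3
pieces[8] = 3

3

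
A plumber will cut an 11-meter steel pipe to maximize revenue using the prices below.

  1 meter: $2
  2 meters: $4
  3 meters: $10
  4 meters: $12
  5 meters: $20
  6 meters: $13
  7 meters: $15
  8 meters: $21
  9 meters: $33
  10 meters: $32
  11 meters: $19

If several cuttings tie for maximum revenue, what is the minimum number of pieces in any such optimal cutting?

3

Consider every possible first cut. r[k] is the best of p[i]+r[k−i] over all sellable i≤k.
r[1] = 2
r[2] = max(2+2, 4+0) = 4
r[3] = max(2+4, 4+2, 10+0) = 10
r[4] = max(2+10, 4+4, 10+2, 12+0) = 12
r[5] = max(2+12, 4+10, 10+4, 12+2, 20+0) = 20
r[6] = max(2+20, 4+12, 10+10, 12+4, 20+2, 13+0) = 22
r[7] = max(2+22, 4+20, 10+12, …, 13+2, 15+0) = 24
r[8] = max(2+24, 4+22, 10+20, …, 15+2, 21+0) = 30
r[9] = max(2+30, 4+24, 10+22, …, 21+2, 33+0) = 33
r[10] = max(2+33, 4+30, 10+24, …, 33+2, 32+0) = 40
r[11] = max(2+40, 4+33, 10+30, …, 32+2, 19+0) = 42
Maximum revenue is $42.
Now minimize piece count subject to staying optimal: for each k, pieces[k] = 1 + min over i with p[i]+r[k−i]=r[k] of pieces[k−i].
pieces[8] = 2
pieces[9] = 1
pieces[10] = 2
pieces[11] = 3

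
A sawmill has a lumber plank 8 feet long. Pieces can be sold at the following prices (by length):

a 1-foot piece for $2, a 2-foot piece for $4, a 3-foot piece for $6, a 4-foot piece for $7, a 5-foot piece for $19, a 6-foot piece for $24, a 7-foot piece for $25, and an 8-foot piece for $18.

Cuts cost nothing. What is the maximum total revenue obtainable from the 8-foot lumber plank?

Let best[k] be the best obtainable value from length k. For each k, try every first piece i and keep the best of price[i] + best[k−i].
best[1] = 2
best[2] = 4  (first piece 1, then best[1]=2)
best[3] = 6  (first piece 1, then best[2]=4)
best[4] = 8  (first piece 1, then best[3]=6)
best[5] = 19
best[6] = 24
best[7] = 26  (first piece 1, then best[6]=24)
best[8] = 28  (first piece 1, then best[7]=26)
One optimal cutting: 6 + 1 + 1 → $24 + $2 + $2 = $28.

28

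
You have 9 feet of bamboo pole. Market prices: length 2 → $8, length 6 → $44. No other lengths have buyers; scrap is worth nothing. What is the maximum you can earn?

52

Consider every possible first cut. f[k] is the best of p[i]+f[k−i] over all sellable i≤k.
f[1] = 0
f[2] = 8
f[3] = 8
f[4] = 16  (first piece 2, then f[2]=8)
f[5] = 16
f[6] = max(8+16, 44+0) = 44
f[7] = max(8+16, 44+0) = 44
f[8] = max(8+44, 44+8) = 52
f[9] = max(8+44, 44+8) = 52
One optimal cutting: pieces 6 + 2 with 1 foot of scrap → $52.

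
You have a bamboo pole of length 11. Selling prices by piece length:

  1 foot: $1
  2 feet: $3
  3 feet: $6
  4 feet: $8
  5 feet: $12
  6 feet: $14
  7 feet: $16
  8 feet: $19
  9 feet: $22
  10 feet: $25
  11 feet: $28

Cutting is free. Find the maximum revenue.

Let best[k] be the best obtainable value from length k. For each k, try every first piece i and keep the best of price[i] + best[k−i].
best[1] = 1
best[2] = max(1+1, 3+0) = 3
best[3] = max(1+3, 3+1, 6+0) = 6
best[4] = max(1+6, 3+3, 6+1, 8+0) = 8
best[5] = max(1+8, 3+6, 6+3, 8+1, 12+0) = 12
best[6] = max(1+12, 3+8, 6+6, 8+3, 12+1, 14+0) = 14
best[7] = max(1+14, 3+12, 6+8, …, 14+1, 16+0) = 16
best[8] = max(1+16, 3+14, 6+12, …, 16+1, 19+0) = 19
best[9] = max(1+19, 3+16, 6+14, …, 19+1, 22+0) = 22
best[10] = max(1+22, 3+19, 6+16, …, 22+1, 25+0) = 25
best[11] = max(1+25, 3+22, 6+19, …, 25+1, 28+0) = 28
Best is to sell the whole 11-foot piece uncut for $28.

28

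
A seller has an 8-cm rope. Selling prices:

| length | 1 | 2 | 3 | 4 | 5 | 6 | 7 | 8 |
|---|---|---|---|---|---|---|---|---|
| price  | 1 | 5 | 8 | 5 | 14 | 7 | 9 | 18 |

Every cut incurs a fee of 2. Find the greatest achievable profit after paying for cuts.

Build net[k] bottom-up: net[k] = max over allowed piece i of (p[i] + net[k−i]) − 2 per cut.
net[1] = 1
net[2] = 5
net[3] = 8
net[4] = 8  (first piece 2, then net[2]=5)
net[5] = 14
net[6] = 14  (first piece 3, then net[3]=8)
net[7] = 17  (first piece 2, then net[5]=14)
net[8] = 20  (first piece 3, then net[5]=14)
One optimal plan: pieces 5 + 3 (1 cut) → 22 − 2 = 20.

20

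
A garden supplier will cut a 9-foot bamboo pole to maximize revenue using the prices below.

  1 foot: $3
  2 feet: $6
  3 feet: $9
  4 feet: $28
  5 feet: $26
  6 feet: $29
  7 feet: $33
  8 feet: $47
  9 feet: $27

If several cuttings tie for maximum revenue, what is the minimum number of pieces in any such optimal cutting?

Let r[k] be the best obtainable value from length k. For each k, try every first piece i and keep the best of price[i] + r[k−i].
r[1] = 3
r[2] = max(3+3, 6+0) = 6
r[3] = max(3+6, 6+3, 9+0) = 9
r[4] = max(3+9, 6+6, 9+3, 28+0) = 28
r[5] = max(3+28, 6+9, 9+6, 28+3, 26+0) = 31
r[6] = max(3+31, 6+28, 9+9, 28+6, 26+3, 29+0) = 34
r[7] = max(3+34, 6+31, 9+28, …, 29+3, 33+0) = 37
r[8] = max(3+37, 6+34, 9+31, …, 33+3, 47+0) = 56
r[9] = max(3+56, 6+37, 9+34, …, 47+3, 27+0) = 59
Maximum revenue is $59.
Now minimize piece count subject to staying optimal: for each k, pieces[k] = 1 + min over i with p[i]+r[k−i]=r[k] of pieces[k−i].
pieces[6] = 2
pieces[7] = 2
pieces[8] = 2
pieces[9] = 3

3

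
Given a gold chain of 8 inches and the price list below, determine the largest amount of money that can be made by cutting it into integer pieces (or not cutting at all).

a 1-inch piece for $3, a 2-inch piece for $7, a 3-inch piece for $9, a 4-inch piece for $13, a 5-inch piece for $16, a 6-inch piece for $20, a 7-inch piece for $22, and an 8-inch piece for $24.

28

Build r[k] bottom-up: r[k] = max over allowed piece i of (p[i] + r[k−i]).
r[1] = 3
r[2] = max(3+3, 7+0) = 7
r[3] = max(3+7, 7+3, 9+0) = 10
r[4] = max(3+10, 7+7, 9+3, 13+0) = 14
r[5] = max(3+14, 7+10, 9+7, 13+3, 16+0) = 17
r[6] = max(3+17, 7+14, 9+10, 13+7, 16+3, 20+0) = 21
r[7] = max(3+21, 7+17, 9+14, …, 20+3, 22+0) = 24
r[8] = max(3+24, 7+21, 9+17, …, 22+3, 24+0) = 28
One optimal cutting: 2 + 2 + 2 + 2 → $7 + $7 + $7 + $7 = $28.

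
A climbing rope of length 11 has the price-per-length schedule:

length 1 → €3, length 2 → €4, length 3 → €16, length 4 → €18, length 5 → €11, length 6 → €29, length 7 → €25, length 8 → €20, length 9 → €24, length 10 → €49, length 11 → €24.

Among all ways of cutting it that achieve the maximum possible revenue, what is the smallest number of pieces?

5

Let r[k] be the best obtainable value from length k. For each k, try every first piece i and keep the best of price[i] + r[k−i].
r[1] = 3
r[2] = max(3+3, 4+0) = 6
r[3] = max(3+6, 4+3, 16+0) = 16
r[4] = max(3+16, 4+6, 16+3, 18+0) = 19
r[5] = max(3+19, 4+16, 16+6, 18+3, 11+0) = 22
r[6] = max(3+22, 4+19, 16+16, 18+6, 11+3, 29+0) = 32
r[7] = max(3+32, 4+22, 16+19, …, 29+3, 25+0) = 35
r[8] = max(3+35, 4+32, 16+22, …, 25+3, 20+0) = 38
r[9] = max(3+38, 4+35, 16+32, …, 20+3, 24+0) = 48
r[10] = max(3+48, 4+38, 16+35, …, 24+3, 49+0) = 51
r[11] = max(3+51, 4+48, 16+38, …, 49+3, 24+0) = 54
Maximum revenue is €54.
Now minimize piece count subject to staying optimal: for each k, pieces[k] = 1 + min over i with p[i]+r[k−i]=r[k] of pieces[k−i].
pieces[8] = 4
pieces[9] = 3
pieces[10] = 4
pieces[11] = 5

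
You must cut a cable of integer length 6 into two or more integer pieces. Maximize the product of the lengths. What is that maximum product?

Let P[k] be the best product for length k (with at least one cut). For each first piece i, the rest contributes max(k−i, P[k−i]).
P[2] = 1*max(1,0) = 1*1 = 1
P[3] = 1*max(2,1) = 1*2 = 2
P[4] = 2*max(2,1) = 2*2 = 4
P[5] = 2*max(3,2) = 2*3 = 6
P[6] = 3*max(3,2) = 3*3 = 9
One optimal split: 3 + 3; product 3*3 = 9.

9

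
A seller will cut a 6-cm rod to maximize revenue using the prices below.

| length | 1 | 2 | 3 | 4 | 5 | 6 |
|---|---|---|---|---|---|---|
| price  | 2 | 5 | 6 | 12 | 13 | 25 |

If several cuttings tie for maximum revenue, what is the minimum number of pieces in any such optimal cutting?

Consider every possible first cut. r[k] is the best of p[i]+r[k−i] over all sellable i≤k.
r[1] = 2
r[2] = 5
r[3] = 7  (first piece 1, then r[2]=5)
r[4] = 12
r[5] = 14  (first piece 1, then r[4]=12)
r[6] = 25
Maximum revenue is €25.
Now minimize piece count subject to staying optimal: for each k, pieces[k] = 1 + min over i with p[i]+r[k−i]=r[k] of pieces[k−i].
pieces[3] = 2
pieces[4] = 1
pieces[5] = 2
pieces[6] = 1

1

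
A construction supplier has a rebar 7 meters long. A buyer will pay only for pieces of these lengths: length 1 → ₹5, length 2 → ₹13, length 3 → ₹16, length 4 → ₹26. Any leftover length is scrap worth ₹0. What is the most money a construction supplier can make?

Build f[k] bottom-up: f[k] = max over allowed piece i of (p[i] + f[k−i]).
f[1] = 5
f[2] = 13
f[3] = 18  (first piece 1, then f[2]=13)
f[4] = 26  (first piece 2, then f[2]=13)
f[5] = 31  (first piece 1, then f[4]=26)
f[6] = 39  (first piece 2, then f[4]=26)
f[7] = 44  (first piece 1, then f[6]=39)
One optimal cutting: 2 + 2 + 2 + 1 → ₹44.

44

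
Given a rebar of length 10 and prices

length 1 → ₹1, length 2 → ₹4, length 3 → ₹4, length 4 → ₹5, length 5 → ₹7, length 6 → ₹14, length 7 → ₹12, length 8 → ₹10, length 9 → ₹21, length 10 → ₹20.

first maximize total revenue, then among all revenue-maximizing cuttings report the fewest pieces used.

2

Let r[k] be the best obtainable value from length k. For each k, try every first piece i and keep the best of price[i] + r[k−i].
r[1] = 1
r[2] = max(1+1, 4+0) = 4
r[3] = max(1+4, 4+1, 4+0) = 5
r[4] = max(1+5, 4+4, 4+1, 5+0) = 8
r[5] = max(1+8, 4+5, 4+4, 5+1, 7+0) = 9
r[6] = max(1+9, 4+8, 4+5, 5+4, 7+1, 14+0) = 14
r[7] = max(1+14, 4+9, 4+8, …, 14+1, 12+0) = 15
r[8] = max(1+15, 4+14, 4+9, …, 12+1, 10+0) = 18
r[9] = max(1+18, 4+15, 4+14, …, 10+1, 21+0) = 21
r[10] = max(1+21, 4+18, 4+15, …, 21+1, 20+0) = 22
Maximum revenue is ₹22.
Now minimize piece count subject to staying optimal: for each k, pieces[k] = 1 + min over i with p[i]+r[k−i]=r[k] of pieces[k−i].
pieces[7] = 2
pieces[8] = 2
pieces[9] = 1
pieces[10] = 2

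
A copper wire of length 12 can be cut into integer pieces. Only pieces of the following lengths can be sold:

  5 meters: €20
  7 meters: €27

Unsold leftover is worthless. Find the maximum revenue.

Consider every possible first cut. r[k] is the best of p[i]+r[k−i] over all sellable i≤k.
r[1] = 0
r[2] = 0
r[3] = 0
r[4] = 0
r[5] = 20
r[6] = 20
r[7] = max(20+0, 27+0) = 27
r[8] = max(20+0, 27+0) = 27
r[9] = max(20+0, 27+0) = 27
r[10] = max(20+20, 27+0) = 40
r[11] = max(20+20, 27+0) = 40
r[12] = max(20+27, 27+20) = 47
One optimal cutting: 7 + 5 → €47.

47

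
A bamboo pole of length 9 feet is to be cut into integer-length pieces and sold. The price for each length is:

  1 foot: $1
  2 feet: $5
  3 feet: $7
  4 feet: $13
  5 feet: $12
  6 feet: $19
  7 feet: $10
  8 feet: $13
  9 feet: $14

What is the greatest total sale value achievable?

Build v[k] bottom-up: v[k] = max over allowed piece i of (p[i] + v[k−i]).
v[1] = 1
v[2] = 5
v[3] = 7
v[4] = 13
v[5] = 14  (first piece 1, then v[4]=13)
v[6] = 19
v[7] = 20  (first piece 1, then v[6]=19)
v[8] = 26  (first piece 4, then v[4]=13)
v[9] = 27  (first piece 1, then v[8]=26)
One optimal cutting: 4 + 4 + 1 → $13 + $13 + $1 = $27.

27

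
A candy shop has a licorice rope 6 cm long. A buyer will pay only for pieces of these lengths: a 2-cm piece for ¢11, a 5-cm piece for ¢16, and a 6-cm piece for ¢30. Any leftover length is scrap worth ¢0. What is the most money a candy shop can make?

Build best[k] bottom-up: best[k] = max over allowed piece i of (p[i] + best[k−i]).
best[1] = 0
best[2] = 11
best[3] = 11
best[4] = 22  (first piece 2, then best[2]=11)
best[5] = max(11+11, 16+0) = 22
best[6] = max(11+22, 16+0, 30+0) = 33
One optimal cutting: 2 + 2 + 2 → ¢33.

33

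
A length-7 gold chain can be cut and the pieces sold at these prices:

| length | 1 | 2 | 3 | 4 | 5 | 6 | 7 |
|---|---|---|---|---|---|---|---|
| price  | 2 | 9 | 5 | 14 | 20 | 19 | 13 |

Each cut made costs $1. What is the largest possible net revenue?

28

Let v[k] be the best obtainable value from length k. For each k, try every first piece i and keep the best of price[i] + v[k−i] minus the 1 cut fee when i<k.
v[1] = 2
v[2] = 9
v[3] = 10  (first piece 1, then v[2]=9)
v[4] = 17  (first piece 2, then v[2]=9)
v[5] = 20
v[6] = 25  (first piece 2, then v[4]=17)
v[7] = 28  (first piece 2, then v[5]=20)
One optimal plan: pieces 5 + 2 (1 cut) → $29 − $1 = $28.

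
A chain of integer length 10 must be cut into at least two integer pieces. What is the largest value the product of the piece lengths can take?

Let m[k] be the best product for length k (with at least one cut). For each first piece i, the rest contributes max(k−i, m[k−i]).
Small cases: m[2]=1, m[3]=2.
m[4] = 2×max(2,1) = 2×2 = 4
m[5] = 2×max(3,2) = 2×3 = 6
m[6] = 3×max(3,2) = 3×3 = 9
m[7] = 2×max(5,6) = 2×6 = 12
m[8] = 2×max(6,9) = 2×9 = 18
m[9] = 3×max(6,9) = 3×9 = 27
m[10] = 2×max(8,18) = 2×18 = 36
One optimal split: 3 + 3 + 2 + 2; product 3×3×2×2 = 36.

36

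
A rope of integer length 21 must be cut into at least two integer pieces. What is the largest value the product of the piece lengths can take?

2187

Let P[k] be the best product for length k (with at least one cut). For each first piece i, the rest contributes max(k−i, P[k−i]).
P[2] = 1×max(1,0) = 1×1 = 1
P[3] = max(1×2, 2×1) = 2
P[4] = max(1×3, 2×2, 3×1) = 4
P[5] = max(1×4, 2×3, 3×2, 4×1) = 6
P[6] = max(1×6, 2×4, 3×3, 4×2, 5×1) = 9
P[7] = max(1×9, 2×6, 3×4, 4×3, 5×2, 6×1) = 12
P[8] = max(1×12, 2×9, 3×6, …, 6×2, 7×1) = 18
P[9] = max(1×18, 2×12, 3×9, …, 7×2, 8×1) = 27
P[10] = max(1×27, 2×18, 3×12, …, 8×2, 9×1) = 36
P[11] = max(1×36, 2×27, 3×18, …, 9×2, 10×1) = 54
P[12] = max(1×54, 2×36, 3×27, …, 10×2, 11×1) = 81
P[13] = max(1×81, 2×54, 3×36, …, 11×2, 12×1) = 108
P[14] = max(1×108, 2×81, 3×54, …, 12×2, 13×1) = 162
P[15] = max(1×162, 2×108, 3×81, …, 13×2, 14×1) = 243
P[16] = max(1×243, 2×162, 3×108, …, 14×2, 15×1) = 324
P[17] = max(1×324, 2×243, 3×162, …, 15×2, 16×1) = 486
P[18] = max(1×486, 2×324, 3×243, …, 16×2, 17×1) = 729
P[19] = max(1×729, 2×486, 3×324, …, 17×2, 18×1) = 972
P[20] = max(1×972, 2×729, 3×486, …, 18×2, 19×1) = 1458
P[21] = max(1×1458, 2×972, 3×729, …, 19×2, 20×1) = 2187
One optimal split: 3 + 3 + 3 + 3 + 3 + 3 + 3; product 3×3×3×3×3×3×3 = 2187.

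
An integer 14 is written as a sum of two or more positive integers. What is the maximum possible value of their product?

162

Let P[k] be the best product for length k (with at least one cut). For each first piece i, the rest contributes max(k−i, P[k−i]).
P[2] = 1*max(1,0) = 1*1 = 1
P[3] = 1*max(2,1) = 1*2 = 2
P[4] = 2*max(2,1) = 2*2 = 4
P[5] = 2*max(3,2) = 2*3 = 6
P[6] = 3*max(3,2) = 3*3 = 9
P[7] = 2*max(5,6) = 2*6 = 12
P[8] = 2*max(6,9) = 2*9 = 18
P[9] = 3*max(6,9) = 3*9 = 27
P[10] = 2*max(8,18) = 2*18 = 36
P[11] = 2*max(9,27) = 2*27 = 54
P[12] = 3*max(9,27) = 3*27 = 81
P[13] = 2*max(11,54) = 2*54 = 108
P[14] = 2*max(12,81) = 2*81 = 162
One optimal split: 3 + 3 + 3 + 3 + 2; product 3*3*3*3*2 = 162.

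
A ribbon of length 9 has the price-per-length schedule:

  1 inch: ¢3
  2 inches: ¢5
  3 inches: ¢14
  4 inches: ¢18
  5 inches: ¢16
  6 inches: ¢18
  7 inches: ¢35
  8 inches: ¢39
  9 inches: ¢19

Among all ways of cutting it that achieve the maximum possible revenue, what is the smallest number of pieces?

Let r[k] be the best obtainable value from length k. For each k, try every first piece i and keep the best of price[i] + r[k−i].
r[1] = 3
r[2] = 6  (first piece 1, then r[1]=3)
r[3] = 14
r[4] = 18
r[5] = 21  (first piece 1, then r[4]=18)
r[6] = 28  (first piece 3, then r[3]=14)
r[7] = 35
r[8] = 39
r[9] = 42  (first piece 1, then r[8]=39)
Maximum revenue is ¢42.
Now minimize piece count subject to staying optimal: for each k, pieces[k] = 1 + min over i with p[i]+r[k−i]=r[k] of pieces[k−i].
pieces[6] = 2
pieces[7] = 1
pieces[8] = 1
pieces[9] = 2

2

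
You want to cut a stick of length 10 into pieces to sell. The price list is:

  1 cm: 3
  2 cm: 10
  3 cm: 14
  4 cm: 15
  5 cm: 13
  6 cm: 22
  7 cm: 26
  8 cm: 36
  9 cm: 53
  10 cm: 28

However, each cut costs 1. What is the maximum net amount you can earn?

Consider every possible first cut. net[k] is the best of p[i]+net[k−i] over all sellable i≤k, charging 1 whenever i<k.
net[1] = 3
net[2] = max(3+3-1, 10+0) = 10
net[3] = max(3+10-1, 10+3-1, 14+0) = 14
net[4] = max(3+14-1, 10+10-1, 14+3-1, 15+0) = 19
net[5] = max(3+19-1, 10+14-1, 14+10-1, 15+3-1, 13+0) = 23
net[6] = max(3+23-1, 10+19-1, 14+14-1, 15+10-1, 13+3-1, 22+0) = 28
net[7] = max(3+28-1, 10+23-1, 14+19-1, …, 22+3-1, 26+0) = 32
net[8] = max(3+32-1, 10+28-1, 14+23-1, …, 26+3-1, 36+0) = 37
net[9] = max(3+37-1, 10+32-1, 14+28-1, …, 36+3-1, 53+0) = 53
net[10] = max(3+53-1, 10+37-1, 14+32-1, …, 53+3-1, 28+0) = 55
One optimal plan: pieces 9 + 1 (1 cut) → 56 − 1 = 55.

55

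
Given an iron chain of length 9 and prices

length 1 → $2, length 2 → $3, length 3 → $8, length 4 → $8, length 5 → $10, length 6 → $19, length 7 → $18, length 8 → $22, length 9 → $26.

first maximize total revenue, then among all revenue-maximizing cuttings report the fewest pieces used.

2

Build r[k] bottom-up: r[k] = max over allowed piece i of (p[i] + r[k−i]).
r[1] = 2
r[2] = 4  (first piece 1, then r[1]=2)
r[3] = 8
r[4] = 10  (first piece 1, then r[3]=8)
r[5] = 12  (first piece 1, then r[4]=10)
r[6] = 19
r[7] = 21  (first piece 1, then r[6]=19)
r[8] = 23  (first piece 1, then r[7]=21)
r[9] = 27  (first piece 3, then r[6]=19)
Maximum revenue is $27.
Now minimize piece count subject to staying optimal: for each k, pieces[k] = 1 + min over i with p[i]+r[k−i]=r[k] of pieces[k−i].
pieces[6] = 1
pieces[7] = 2
pieces[8] = 3
pieces[9] = 2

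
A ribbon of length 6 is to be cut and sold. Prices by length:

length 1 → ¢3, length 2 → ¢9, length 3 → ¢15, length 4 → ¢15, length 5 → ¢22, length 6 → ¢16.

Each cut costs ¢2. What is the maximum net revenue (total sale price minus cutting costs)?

28

Build r[k] bottom-up: r[k] = max over allowed piece i of (p[i] + r[k−i]) − 2 per cut.
r[1] = 3
r[2] = max(3+3-2, 9+0) = 9
r[3] = max(3+9-2, 9+3-2, 15+0) = 15
r[4] = max(3+15-2, 9+9-2, 15+3-2, 15+0) = 16
r[5] = max(3+16-2, 9+15-2, 15+9-2, 15+3-2, 22+0) = 22
r[6] = max(3+22-2, 9+16-2, 15+15-2, 15+9-2, 22+3-2, 16+0) = 28
One optimal plan: pieces 3 + 3 (1 cut) → ¢30 − ¢2 = ¢28.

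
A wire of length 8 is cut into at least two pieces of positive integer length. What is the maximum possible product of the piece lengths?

Define P[k] = max over 1≤i<k of i · max(k−i, P[k−i]); the inner max lets the remainder stay uncut if that's better.
P[2] = 1×max(1,0) = 1×1 = 1
P[3] = max(1×2, 2×1) = 2
P[4] = max(1×3, 2×2, 3×1) = 4
P[5] = max(1×4, 2×3, 3×2, 4×1) = 6
P[6] = max(1×6, 2×4, 3×3, 4×2, 5×1) = 9
P[7] = max(1×9, 2×6, 3×4, 4×3, 5×2, 6×1) = 12
P[8] = max(1×12, 2×9, 3×6, …, 6×2, 7×1) = 18
One optimal split: 3 + 3 + 2; product 3×3×2 = 18.

18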